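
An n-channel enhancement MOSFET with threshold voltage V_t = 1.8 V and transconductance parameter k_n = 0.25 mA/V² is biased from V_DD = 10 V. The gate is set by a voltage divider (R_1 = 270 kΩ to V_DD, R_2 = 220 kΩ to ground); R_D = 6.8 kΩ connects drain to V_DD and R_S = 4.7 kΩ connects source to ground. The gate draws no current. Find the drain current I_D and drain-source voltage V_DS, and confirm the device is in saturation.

I_D ≈ 0.26 mA, V_DS ≈ 7 V

V_G = V_DD·R_2/(R_1+R_2) = 10×220/490 = 4.49 V.
Assume saturation: I_D = (k_n/2)(V_GS − V_t)² with V_GS = V_G − I_D·R_S = 4.49 − 4.7·I_D.
Substituting gives 2.76·I_D² − 4.16·I_D + 0.904 = 0, with roots I_D = 0.263 or 1.24 mA.
The root I_D = 1.24 mA gives V_GS = -1.35 V ≤ V_t, so take I_D = 0.263 mA.
Then V_GS = 3.25 V and V_DS = V_DD − I_D(R_D+R_S) = 10 − 0.263×11.5 = 6.97 V.
Saturation requires V_DS ≥ V_GS − V_t = 1.45 V; 6.97 ≥ 1.45 ✓.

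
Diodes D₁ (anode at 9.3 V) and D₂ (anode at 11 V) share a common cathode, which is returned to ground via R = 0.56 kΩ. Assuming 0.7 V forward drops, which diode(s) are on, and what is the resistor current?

Only D₂ conducts; I_R ≈ 18 mA

Assume both conduct. Then node N would need to be at both 9.3−0.7 = 8.6 V and 11−0.7 = 10.3 V, which is impossible.
Assume only D₂ conducts: V_N = 11 − 0.7 = 10.3 V, so I_R = 10.3/0.56 = 18.4 mA.
Check D₁: its anode-to-cathode voltage is 9.3 − 10.3 = -1 V < 0.7 V, so it is off. The assumption is consistent.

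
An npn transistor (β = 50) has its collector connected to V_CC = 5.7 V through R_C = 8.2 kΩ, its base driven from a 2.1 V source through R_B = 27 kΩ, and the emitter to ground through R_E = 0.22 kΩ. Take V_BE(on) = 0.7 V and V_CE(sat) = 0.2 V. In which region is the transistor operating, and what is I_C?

saturation; I_C ≈ 0.65 mA

Assume active: I_B = (2.1 − 0.7)/(27 + 51×0.22) = 0.0366 mA, I_C = β·I_B = 1.83 mA.
Then V_CE = 5.7 − 1.83×8.2 − 1.87×0.22 = -9.73 V < 0.2 V — the active assumption fails.
Re-solve with V_CE = 0.2 V. KCL at the emitter: V_E/R_E = (V_BB−0.7−V_E)/R_B + (V_CC−0.2−V_E)/R_C, giving V_E = 0.154 V.
I_C = (V_CC − 0.2 − V_E)/R_C = (5.5 − 0.154)/8.2 = 0.652 mA.
Check: I_B = (1.4 − 0.154)/27 = 0.0462 mA, and β·I_B = 2.31 mA > I_C, confirming saturation.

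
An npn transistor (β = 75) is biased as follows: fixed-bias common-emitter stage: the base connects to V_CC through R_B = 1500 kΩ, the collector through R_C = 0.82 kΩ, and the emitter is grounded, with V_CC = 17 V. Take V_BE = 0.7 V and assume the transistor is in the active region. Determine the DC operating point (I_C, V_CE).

I_C ≈ 0.82 mA, V_CE ≈ 16 V

Base loop: V_CC = I_B·R_B + V_BE, so I_B = (17 − 0.7)/1500 kΩ = 0.0109 mA.
In the active region I_C = β·I_B = 75 × 0.0109 = 0.815 mA.
Collector loop: V_CE = V_CC − I_C·R_C = 17 − 0.815×0.82 = 16.3 V.
Since V_CE = 16.3 V > V_CE(sat) ≈ 0.2 V, the transistor is in the active region as assumed.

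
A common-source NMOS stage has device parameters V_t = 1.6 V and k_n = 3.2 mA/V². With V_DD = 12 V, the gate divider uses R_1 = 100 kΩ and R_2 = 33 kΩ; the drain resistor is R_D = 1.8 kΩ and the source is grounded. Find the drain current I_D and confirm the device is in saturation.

I_D ≈ 3 mA

V_G = V_DD·R_2/(R_1+R_2) = 12×33/133 = 2.98 V. With the source grounded, V_GS = V_G = 2.98 V.
Assume saturation: I_D = (k_n/2)(V_GS − V_t)² = (3.2/2)×(2.98 − 1.6)² = 1.6×1.38² = 3.04 mA.
V_DS = V_DD − I_D·R_D = 12 − 3.04×1.8 = 6.54 V.
Saturation requires V_DS ≥ V_GS − V_t = 1.38 V; 6.54 ≥ 1.38 ✓.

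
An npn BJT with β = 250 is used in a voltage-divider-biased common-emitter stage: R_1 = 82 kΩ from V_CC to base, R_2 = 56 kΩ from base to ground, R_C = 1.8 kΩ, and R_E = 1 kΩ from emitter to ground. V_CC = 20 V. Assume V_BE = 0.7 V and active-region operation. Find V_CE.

V_CE ≈ 1.7 V

Thevenize the base divider: V_Th = V_CC·R_2/(R_1+R_2) = 20×56/138 = 8.12 V, R_Th = R_1‖R_2 = 33.3 kΩ.
Base-emitter loop: V_Th = I_B·R_Th + V_BE + (β+1)I_B·R_E, so I_B = (8.12 − 0.7) / (33.3 + 251×1) = 0.0261 mA.
I_C = β·I_B = 250×0.0261 = 6.52 mA, and I_E = (β+1)I_B = 6.55 mA.
V_CE = V_CC − I_C·R_C − I_E·R_E = 20 − 6.52×1.8 − 6.55×1 = 1.71 V.
V_CE = 1.71 V > 0.2 V confirms active-region operation.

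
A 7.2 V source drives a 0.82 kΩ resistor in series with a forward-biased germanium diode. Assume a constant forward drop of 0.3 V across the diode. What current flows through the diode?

KVL around the loop: 7.2 = V_D + I·R = 0.3 + I × 0.82 kΩ.
So I = (7.2 − 0.3) / 0.82 kΩ = 6.9 / 0.82 = 8.41 mA.

I ≈ 8.4 mA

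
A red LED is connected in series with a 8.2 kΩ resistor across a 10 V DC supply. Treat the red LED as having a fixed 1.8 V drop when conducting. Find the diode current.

I ≈ 1 mA

KVL around the loop: 10 = V_D + I·R = 1.8 + I × 8.2 kΩ.
So I = (10 − 1.8) / 8.2 kΩ = 8.2 / 8.2 = 1 mA.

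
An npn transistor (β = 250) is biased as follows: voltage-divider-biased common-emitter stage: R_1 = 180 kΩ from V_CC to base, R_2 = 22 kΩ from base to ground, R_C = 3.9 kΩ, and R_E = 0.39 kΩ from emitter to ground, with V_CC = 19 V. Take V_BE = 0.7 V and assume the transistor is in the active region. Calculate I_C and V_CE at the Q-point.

I_C ≈ 2.9 mA, V_CE ≈ 6.5 V

Thevenize the base divider: V_Th = V_CC·R_2/(R_1+R_2) = 19×22/202 = 2.07 V, R_Th = R_1‖R_2 = 19.6 kΩ.
Base-emitter loop: V_Th = I_B·R_Th + V_BE + (β+1)I_B·R_E, so I_B = (2.07 − 0.7) / (19.6 + 251×0.39) = 0.0117 mA.
I_C = β·I_B = 250×0.0117 = 2.91 mA, and I_E = (β+1)I_B = 2.93 mA.
V_CE = V_CC − I_C·R_C − I_E·R_E = 19 − 2.91×3.9 − 2.93×0.39 = 6.5 V.
V_CE = 6.5 V > 0.2 V confirms active-region operation.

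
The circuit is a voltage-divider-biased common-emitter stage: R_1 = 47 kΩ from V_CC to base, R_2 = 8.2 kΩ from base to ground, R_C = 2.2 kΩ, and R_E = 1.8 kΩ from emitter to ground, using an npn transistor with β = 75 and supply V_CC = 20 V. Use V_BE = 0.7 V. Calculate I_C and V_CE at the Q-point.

I_C ≈ 1.2 mA, V_CE ≈ 15 V

Thevenize the base divider: V_Th = V_CC·R_2/(R_1+R_2) = 20×8.2/55.2 = 2.97 V, R_Th = R_1‖R_2 = 6.98 kΩ.
Base-emitter loop: V_Th = I_B·R_Th + V_BE + (β+1)I_B·R_E, so I_B = (2.97 − 0.7) / (6.98 + 76×1.8) = 0.0158 mA.
I_C = β·I_B = 75×0.0158 = 1.18 mA, and I_E = (β+1)I_B = 1.2 mA.
V_CE = V_CC − I_C·R_C − I_E·R_E = 20 − 1.18×2.2 − 1.2×1.8 = 15.2 V.
V_CE = 15.2 V > 0.2 V confirms active-region operation.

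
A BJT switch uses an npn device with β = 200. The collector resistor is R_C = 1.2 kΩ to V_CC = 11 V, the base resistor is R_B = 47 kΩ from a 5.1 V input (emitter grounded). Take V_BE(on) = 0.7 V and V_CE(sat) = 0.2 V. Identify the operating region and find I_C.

saturation; I_C ≈ 9 mA

Assume active: I_B = (5.1 − 0.7)/47 = 0.0936 mA, giving I_C = β·I_B = 18.7 mA.
But then V_CE = 11 − 18.7×1.2 = -11.5 V < V_CE(sat) = 0.2 V — impossible in the active region.
So the transistor is saturated. With V_CE = 0.2 V, I_C = (V_CC − 0.2)/R_C = 10.8/1.2 = 9 mA.
Check: β·I_B = 18.7 mA > I_C = 9 mA, confirming saturation.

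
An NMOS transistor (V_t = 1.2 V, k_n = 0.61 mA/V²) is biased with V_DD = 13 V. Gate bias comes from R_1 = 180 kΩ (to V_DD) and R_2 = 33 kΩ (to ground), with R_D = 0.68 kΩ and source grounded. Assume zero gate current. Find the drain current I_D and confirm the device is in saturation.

V_G = V_DD·R_2/(R_1+R_2) = 13×33/213 = 2.01 V. With the source grounded, V_GS = V_G = 2.01 V.
Assume saturation: I_D = (k_n/2)(V_GS − V_t)² = (0.61/2)×(2.01 − 1.2)² = 0.305×0.814² = 0.202 mA.
V_DS = V_DD − I_D·R_D = 13 − 0.202×0.68 = 12.9 V.
Saturation requires V_DS ≥ V_GS − V_t = 0.814 V; 12.9 ≥ 0.814 ✓.

I_D ≈ 0.2 mA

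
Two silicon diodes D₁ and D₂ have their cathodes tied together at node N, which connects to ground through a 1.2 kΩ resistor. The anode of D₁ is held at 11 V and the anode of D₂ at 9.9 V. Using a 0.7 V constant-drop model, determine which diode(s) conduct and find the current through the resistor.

Only D₁ conducts; I_R ≈ 8.6 mA

Assume both conduct. Then node N would need to be at both 11−0.7 = 10.3 V and 9.9−0.7 = 9.2 V, which is impossible.
Assume only D₁ conducts: V_N = 11 − 0.7 = 10.3 V, so I_R = 10.3/1.2 = 8.58 mA.
Check D₂: its anode-to-cathode voltage is 9.9 − 10.3 = -0.4 V < 0.7 V, so it is off. The assumption is consistent.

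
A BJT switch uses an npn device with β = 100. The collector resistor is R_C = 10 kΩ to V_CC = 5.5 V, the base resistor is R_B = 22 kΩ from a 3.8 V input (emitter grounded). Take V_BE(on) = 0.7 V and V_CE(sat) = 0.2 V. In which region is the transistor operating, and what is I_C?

saturation; I_C ≈ 0.53 mA

Assume active: I_B = (3.8 − 0.7)/22 = 0.141 mA, giving I_C = β·I_B = 14.1 mA.
But then V_CE = 5.5 − 14.1×10 = -135 V < V_CE(sat) = 0.2 V — impossible in the active region.
So the transistor is saturated. With V_CE = 0.2 V, I_C = (V_CC − 0.2)/R_C = 5.3/10 = 0.53 mA.
Check: β·I_B = 14.1 mA > I_C = 0.53 mA, confirming saturation.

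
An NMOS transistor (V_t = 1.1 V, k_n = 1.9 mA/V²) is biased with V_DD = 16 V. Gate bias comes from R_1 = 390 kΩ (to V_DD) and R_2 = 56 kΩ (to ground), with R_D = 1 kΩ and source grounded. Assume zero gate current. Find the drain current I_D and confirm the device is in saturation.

I_D ≈ 0.78 mA

V_G = V_DD·R_2/(R_1+R_2) = 16×56/446 = 2.01 V. With the source grounded, V_GS = V_G = 2.01 V.
Assume saturation: I_D = (k_n/2)(V_GS − V_t)² = (1.9/2)×(2.01 − 1.1)² = 0.95×0.909² = 0.785 mA.
V_DS = V_DD − I_D·R_D = 16 − 0.785×1 = 15.2 V.
Saturation requires V_DS ≥ V_GS − V_t = 0.909 V; 15.2 ≥ 0.909 ✓.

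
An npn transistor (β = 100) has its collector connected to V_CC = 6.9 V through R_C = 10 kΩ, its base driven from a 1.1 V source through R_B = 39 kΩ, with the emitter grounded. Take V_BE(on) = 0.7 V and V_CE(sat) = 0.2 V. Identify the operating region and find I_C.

Assume active: I_B = (1.1 − 0.7)/39 = 0.0103 mA, giving I_C = β·I_B = 1.03 mA.
But then V_CE = 6.9 − 1.03×10 = -3.36 V < V_CE(sat) = 0.2 V — impossible in the active region.
So the transistor is saturated. With V_CE = 0.2 V, I_C = (V_CC − 0.2)/R_C = 6.7/10 = 0.67 mA.
Check: β·I_B = 1.03 mA > I_C = 0.67 mA, confirming saturation.

saturation; I_C ≈ 0.67 mA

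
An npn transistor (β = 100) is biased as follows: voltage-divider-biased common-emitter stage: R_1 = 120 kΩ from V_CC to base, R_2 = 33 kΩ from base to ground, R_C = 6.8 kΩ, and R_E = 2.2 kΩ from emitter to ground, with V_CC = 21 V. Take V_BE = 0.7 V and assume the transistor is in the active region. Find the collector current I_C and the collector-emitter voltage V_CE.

Thevenize the base divider: V_Th = V_CC·R_2/(R_1+R_2) = 21×33/153 = 4.53 V, R_Th = R_1‖R_2 = 25.9 kΩ.
Base-emitter loop: V_Th = I_B·R_Th + V_BE + (β+1)I_B·R_E, so I_B = (4.53 − 0.7) / (25.9 + 101×2.2) = 0.0154 mA.
I_C = β·I_B = 100×0.0154 = 1.54 mA, and I_E = (β+1)I_B = 1.56 mA.
V_CE = V_CC − I_C·R_C − I_E·R_E = 21 − 1.54×6.8 − 1.56×2.2 = 7.07 V.
V_CE = 7.07 V > 0.2 V confirms active-region operation.

I_C ≈ 1.5 mA, V_CE ≈ 7.1 V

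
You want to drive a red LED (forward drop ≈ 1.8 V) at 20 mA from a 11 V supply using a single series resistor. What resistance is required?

The resistor drops V_S − V_D = 11 − 1.8 = 9.2 V at 20 mA.
R = 9.2 V / 20 mA = 0.46 kΩ.

R ≈ 0.46 kΩ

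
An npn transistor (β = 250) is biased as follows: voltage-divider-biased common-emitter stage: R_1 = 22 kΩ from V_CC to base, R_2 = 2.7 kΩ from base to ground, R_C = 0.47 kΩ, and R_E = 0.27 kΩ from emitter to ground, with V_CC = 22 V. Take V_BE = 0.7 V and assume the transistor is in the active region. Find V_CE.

Thevenize the base divider: V_Th = V_CC·R_2/(R_1+R_2) = 22×2.7/24.7 = 2.4 V, R_Th = R_1‖R_2 = 2.4 kΩ.
Base-emitter loop: V_Th = I_B·R_Th + V_BE + (β+1)I_B·R_E, so I_B = (2.4 − 0.7) / (2.4 + 251×0.27) = 0.0243 mA.
I_C = β·I_B = 250×0.0243 = 6.07 mA, and I_E = (β+1)I_B = 6.1 mA.
V_CE = V_CC − I_C·R_C − I_E·R_E = 22 − 6.07×0.47 − 6.1×0.27 = 17.5 V.
V_CE = 17.5 V > 0.2 V confirms active-region operation.

V_CE ≈ 17 V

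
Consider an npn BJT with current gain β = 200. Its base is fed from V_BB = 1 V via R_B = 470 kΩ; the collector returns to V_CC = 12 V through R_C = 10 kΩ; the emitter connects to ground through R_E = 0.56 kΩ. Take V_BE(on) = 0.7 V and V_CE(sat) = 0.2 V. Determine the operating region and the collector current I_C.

active; I_C ≈ 0.1 mA

Assume active. Base-emitter loop: I_B = (V_BB − V_BE)/(R_B + (β+1)R_E) = (1 − 0.7)/(470 + 201×0.56) = 0.000515 mA.
I_C = β·I_B = 200×0.000515 = 0.103 mA.
V_CE = V_CC − I_C·R_C − I_E·R_E = 12 − 0.103×10 − 0.104×0.56 = 10.9 V > V_CE(sat), so the active-region assumption holds.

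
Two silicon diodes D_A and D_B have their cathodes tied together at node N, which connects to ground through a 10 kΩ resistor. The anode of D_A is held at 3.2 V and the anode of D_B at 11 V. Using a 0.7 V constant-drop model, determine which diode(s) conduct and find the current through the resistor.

Assume both conduct. Then node N would need to be at both 3.2−0.7 = 2.5 V and 11−0.7 = 10.3 V, which is impossible.
Assume only D_B conducts: V_N = 11 − 0.7 = 10.3 V, so I_R = 10.3/10 = 1.03 mA.
Check D_A: its anode-to-cathode voltage is 3.2 − 10.3 = -7.1 V < 0.7 V, so it is off. The assumption is consistent.

Only D_B conducts; I_R ≈ 1 mA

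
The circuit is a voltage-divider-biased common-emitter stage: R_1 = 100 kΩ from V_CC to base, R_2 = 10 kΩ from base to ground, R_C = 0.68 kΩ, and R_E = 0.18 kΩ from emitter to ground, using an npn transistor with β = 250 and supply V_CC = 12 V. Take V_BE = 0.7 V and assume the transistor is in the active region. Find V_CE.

Thevenize the base divider: V_Th = V_CC·R_2/(R_1+R_2) = 12×10/110 = 1.09 V, R_Th = R_1‖R_2 = 9.09 kΩ.
Base-emitter loop: V_Th = I_B·R_Th + V_BE + (β+1)I_B·R_E, so I_B = (1.09 − 0.7) / (9.09 + 251×0.18) = 0.0072 mA.
I_C = β·I_B = 250×0.0072 = 1.8 mA, and I_E = (β+1)I_B = 1.81 mA.
V_CE = V_CC − I_C·R_C − I_E·R_E = 12 − 1.8×0.68 − 1.81×0.18 = 10.5 V.
V_CE = 10.5 V > 0.2 V confirms active-region operation.

V_CE ≈ 10 V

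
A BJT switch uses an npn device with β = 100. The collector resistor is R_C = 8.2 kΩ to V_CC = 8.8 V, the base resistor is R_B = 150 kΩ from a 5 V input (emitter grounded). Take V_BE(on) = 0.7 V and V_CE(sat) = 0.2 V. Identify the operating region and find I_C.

Assume active: I_B = (5 − 0.7)/150 = 0.0287 mA, giving I_C = β·I_B = 2.87 mA.
But then V_CE = 8.8 − 2.87×8.2 = -14.7 V < V_CE(sat) = 0.2 V — impossible in the active region.
So the transistor is saturated. With V_CE = 0.2 V, I_C = (V_CC − 0.2)/R_C = 8.6/8.2 = 1.05 mA.
Check: β·I_B = 2.87 mA > I_C = 1.05 mA, confirming saturation.

saturation; I_C ≈ 1 mA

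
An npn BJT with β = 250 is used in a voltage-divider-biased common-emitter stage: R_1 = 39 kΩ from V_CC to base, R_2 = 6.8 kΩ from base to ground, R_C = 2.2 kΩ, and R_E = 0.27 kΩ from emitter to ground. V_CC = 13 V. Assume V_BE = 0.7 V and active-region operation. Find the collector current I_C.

Thevenize the base divider: V_Th = V_CC·R_2/(R_1+R_2) = 13×6.8/45.8 = 1.93 V, R_Th = R_1‖R_2 = 5.79 kΩ.
Base-emitter loop: V_Th = I_B·R_Th + V_BE + (β+1)I_B·R_E, so I_B = (1.93 − 0.7) / (5.79 + 251×0.27) = 0.0167 mA.
I_C = β·I_B = 250×0.0167 = 4.18 mA, and I_E = (β+1)I_B = 4.2 mA.
V_CE = V_CC − I_C·R_C − I_E·R_E = 13 − 4.18×2.2 − 4.2×0.27 = 2.67 V.
V_CE = 2.67 V > 0.2 V confirms active-region operation.

I_C ≈ 4.2 mA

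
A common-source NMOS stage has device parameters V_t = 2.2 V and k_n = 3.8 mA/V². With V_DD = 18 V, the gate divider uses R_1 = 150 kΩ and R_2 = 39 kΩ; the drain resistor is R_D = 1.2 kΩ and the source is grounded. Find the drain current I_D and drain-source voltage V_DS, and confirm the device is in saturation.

I_D ≈ 4.4 mA, V_DS ≈ 13 V

V_G = V_DD·R_2/(R_1+R_2) = 18×39/189 = 3.71 V. With the source grounded, V_GS = V_G = 3.71 V.
Assume saturation: I_D = (k_n/2)(V_GS − V_t)² = (3.8/2)×(3.71 − 2.2)² = 1.9×1.51² = 4.36 mA.
V_DS = V_DD − I_D·R_D = 18 − 4.36×1.2 = 12.8 V.
Saturation requires V_DS ≥ V_GS − V_t = 1.51 V; 12.8 ≥ 1.51 ✓.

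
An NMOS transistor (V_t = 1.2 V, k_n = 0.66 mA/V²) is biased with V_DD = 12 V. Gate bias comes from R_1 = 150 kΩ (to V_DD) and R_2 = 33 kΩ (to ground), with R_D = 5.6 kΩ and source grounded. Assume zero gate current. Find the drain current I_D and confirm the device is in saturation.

V_G = V_DD·R_2/(R_1+R_2) = 12×33/183 = 2.16 V. With the source grounded, V_GS = V_G = 2.16 V.
Assume saturation: I_D = (k_n/2)(V_GS − V_t)² = (0.66/2)×(2.16 − 1.2)² = 0.33×0.964² = 0.307 mA.
V_DS = V_DD − I_D·R_D = 12 − 0.307×5.6 = 10.3 V.
Saturation requires V_DS ≥ V_GS − V_t = 0.964 V; 10.3 ≥ 0.964 ✓.

I_D ≈ 0.31 mA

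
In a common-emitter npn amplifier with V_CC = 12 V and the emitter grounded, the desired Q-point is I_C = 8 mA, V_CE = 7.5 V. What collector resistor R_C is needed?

Collector loop: V_CC = I_C·R_C + V_CE.
R_C = (V_CC − V_CE)/I_C = (12 − 7.5)/8 = 0.562 kΩ.

R_C ≈ 0.56 kΩ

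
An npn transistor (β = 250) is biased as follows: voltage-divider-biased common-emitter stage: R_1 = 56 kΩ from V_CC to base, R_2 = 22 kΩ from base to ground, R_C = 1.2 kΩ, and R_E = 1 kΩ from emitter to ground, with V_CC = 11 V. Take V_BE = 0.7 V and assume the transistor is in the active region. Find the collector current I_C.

I_C ≈ 2.3 mA

Thevenize the base divider: V_Th = V_CC·R_2/(R_1+R_2) = 11×22/78 = 3.1 V, R_Th = R_1‖R_2 = 15.8 kΩ.
Base-emitter loop: V_Th = I_B·R_Th + V_BE + (β+1)I_B·R_E, so I_B = (3.1 − 0.7) / (15.8 + 251×1) = 0.00901 mA.
I_C = β·I_B = 250×0.00901 = 2.25 mA, and I_E = (β+1)I_B = 2.26 mA.
V_CE = V_CC − I_C·R_C − I_E·R_E = 11 − 2.25×1.2 − 2.26×1 = 6.04 V.
V_CE = 6.04 V > 0.2 V confirms active-region operation.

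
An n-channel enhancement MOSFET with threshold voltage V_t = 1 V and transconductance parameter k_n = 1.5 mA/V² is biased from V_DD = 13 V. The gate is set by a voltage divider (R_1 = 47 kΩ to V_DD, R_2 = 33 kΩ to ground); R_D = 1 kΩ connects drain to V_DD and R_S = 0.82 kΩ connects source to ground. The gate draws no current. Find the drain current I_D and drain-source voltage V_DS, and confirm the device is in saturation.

I_D ≈ 2.9 mA, V_DS ≈ 7.7 V

V_G = V_DD·R_2/(R_1+R_2) = 13×33/80 = 5.36 V.
Assume saturation: I_D = (k_n/2)(V_GS − V_t)² with V_GS = V_G − I_D·R_S = 5.36 − 0.82·I_D.
Substituting gives 0.504·I_D² − 6.37·I_D + 14.3 = 0, with roots I_D = 2.92 or 9.71 mA.
The root I_D = 9.71 mA gives V_GS = -2.6 V ≤ V_t, so take I_D = 2.92 mA.
Then V_GS = 2.97 V and V_DS = V_DD − I_D(R_D+R_S) = 13 − 2.92×1.82 = 7.69 V.
Saturation requires V_DS ≥ V_GS − V_t = 1.97 V; 7.69 ≥ 1.97 ✓.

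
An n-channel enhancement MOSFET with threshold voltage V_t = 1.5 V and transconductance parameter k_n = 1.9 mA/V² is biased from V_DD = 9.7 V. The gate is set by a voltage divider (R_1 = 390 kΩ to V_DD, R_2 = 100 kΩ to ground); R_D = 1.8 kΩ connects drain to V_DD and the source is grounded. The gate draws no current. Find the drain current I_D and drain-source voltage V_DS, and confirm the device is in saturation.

V_G = V_DD·R_2/(R_1+R_2) = 9.7×100/490 = 1.98 V. With the source grounded, V_GS = V_G = 1.98 V.
Assume saturation: I_D = (k_n/2)(V_GS − V_t)² = (1.9/2)×(1.98 − 1.5)² = 0.95×0.48² = 0.219 mA.
V_DS = V_DD − I_D·R_D = 9.7 − 0.219×1.8 = 9.31 V.
Saturation requires V_DS ≥ V_GS − V_t = 0.48 V; 9.31 ≥ 0.48 ✓.

I_D ≈ 0.22 mA, V_DS ≈ 9.3 V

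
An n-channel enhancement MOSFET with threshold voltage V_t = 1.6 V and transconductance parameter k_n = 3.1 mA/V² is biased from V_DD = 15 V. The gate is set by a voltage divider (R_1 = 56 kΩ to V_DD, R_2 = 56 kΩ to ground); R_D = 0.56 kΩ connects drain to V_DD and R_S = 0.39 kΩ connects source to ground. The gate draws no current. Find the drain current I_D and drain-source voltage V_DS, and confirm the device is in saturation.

I_D ≈ 9 mA, V_DS ≈ 6.5 V

V_G = V_DD·R_2/(R_1+R_2) = 15×56/112 = 7.5 V.
Assume saturation: I_D = (k_n/2)(V_GS − V_t)² with V_GS = V_G − I_D·R_S = 7.5 − 0.39·I_D.
Substituting gives 0.236·I_D² − 8.13·I_D + 54 = 0, with roots I_D = 8.96 or 25.5 mA.
The root I_D = 25.5 mA gives V_GS = -2.46 V ≤ V_t, so take I_D = 8.96 mA.
Then V_GS = 4 V and V_DS = V_DD − I_D(R_D+R_S) = 15 − 8.96×0.95 = 6.49 V.
Saturation requires V_DS ≥ V_GS − V_t = 2.4 V; 6.49 ≥ 2.4 ✓.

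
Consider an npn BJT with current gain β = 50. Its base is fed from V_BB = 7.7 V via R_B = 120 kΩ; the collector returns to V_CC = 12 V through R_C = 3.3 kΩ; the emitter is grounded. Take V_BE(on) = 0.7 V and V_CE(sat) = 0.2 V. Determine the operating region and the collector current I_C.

active; I_C ≈ 2.9 mA

Assume active. Base-emitter loop: I_B = (V_BB − V_BE)/R_B = (7.7 − 0.7)/120 = 0.0583 mA.
I_C = β·I_B = 50×0.0583 = 2.92 mA.
V_CE = V_CC − I_C·R_C = 12 − 2.92×3.3 = 2.38 V > V_CE(sat), so the active-region assumption holds.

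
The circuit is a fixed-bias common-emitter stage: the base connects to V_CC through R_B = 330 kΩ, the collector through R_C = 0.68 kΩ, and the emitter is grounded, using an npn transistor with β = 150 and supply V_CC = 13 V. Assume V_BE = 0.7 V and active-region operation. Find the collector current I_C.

Base loop: V_CC = I_B·R_B + V_BE, so I_B = (13 − 0.7)/330 kΩ = 0.0373 mA.
In the active region I_C = β·I_B = 150 × 0.0373 = 5.59 mA.
Collector loop: V_CE = V_CC − I_C·R_C = 13 − 5.59×0.68 = 9.2 V.
Since V_CE = 9.2 V > V_CE(sat) ≈ 0.2 V, the transistor is in the active region as assumed.

I_C ≈ 5.6 mA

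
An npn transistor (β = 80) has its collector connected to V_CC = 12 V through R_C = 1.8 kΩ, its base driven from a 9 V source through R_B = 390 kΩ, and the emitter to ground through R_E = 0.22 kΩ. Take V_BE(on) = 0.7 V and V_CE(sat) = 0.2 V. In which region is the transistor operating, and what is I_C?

Assume active. Base-emitter loop: I_B = (V_BB − V_BE)/(R_B + (β+1)R_E) = (9 − 0.7)/(390 + 81×0.22) = 0.0204 mA.
I_C = β·I_B = 80×0.0204 = 1.63 mA.
V_CE = V_CC − I_C·R_C − I_E·R_E = 12 − 1.63×1.8 − 1.65×0.22 = 8.71 V > V_CE(sat), so the active-region assumption holds.

active; I_C ≈ 1.6 mA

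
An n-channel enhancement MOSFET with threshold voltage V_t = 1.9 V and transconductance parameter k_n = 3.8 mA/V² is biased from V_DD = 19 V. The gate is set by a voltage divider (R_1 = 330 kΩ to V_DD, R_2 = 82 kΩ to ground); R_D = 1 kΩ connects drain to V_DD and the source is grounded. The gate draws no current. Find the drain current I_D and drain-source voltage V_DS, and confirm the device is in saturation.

V_G = V_DD·R_2/(R_1+R_2) = 19×82/412 = 3.78 V. With the source grounded, V_GS = V_G = 3.78 V.
Assume saturation: I_D = (k_n/2)(V_GS − V_t)² = (3.8/2)×(3.78 − 1.9)² = 1.9×1.88² = 6.73 mA.
V_DS = V_DD − I_D·R_D = 19 − 6.73×1 = 12.3 V.
Saturation requires V_DS ≥ V_GS − V_t = 1.88 V; 12.3 ≥ 1.88 ✓.

I_D ≈ 6.7 mA, V_DS ≈ 12 V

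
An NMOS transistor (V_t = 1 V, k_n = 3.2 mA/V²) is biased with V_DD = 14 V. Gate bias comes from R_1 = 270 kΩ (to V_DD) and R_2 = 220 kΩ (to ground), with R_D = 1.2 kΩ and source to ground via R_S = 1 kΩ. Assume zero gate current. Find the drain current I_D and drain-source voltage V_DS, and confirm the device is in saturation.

V_G = V_DD·R_2/(R_1+R_2) = 14×220/490 = 6.29 V.
Assume saturation: I_D = (k_n/2)(V_GS − V_t)² with V_GS = V_G − I_D·R_S = 6.29 − 1·I_D.
Substituting gives 1.6·I_D² − 17.9·I_D + 44.7 = 0, with roots I_D = 3.75 or 7.44 mA.
The root I_D = 7.44 mA gives V_GS = -1.16 V ≤ V_t, so take I_D = 3.75 mA.
Then V_GS = 2.53 V and V_DS = V_DD − I_D(R_D+R_S) = 14 − 3.75×2.2 = 5.74 V.
Saturation requires V_DS ≥ V_GS − V_t = 1.53 V; 5.74 ≥ 1.53 ✓.

I_D ≈ 3.8 mA, V_DS ≈ 5.7 V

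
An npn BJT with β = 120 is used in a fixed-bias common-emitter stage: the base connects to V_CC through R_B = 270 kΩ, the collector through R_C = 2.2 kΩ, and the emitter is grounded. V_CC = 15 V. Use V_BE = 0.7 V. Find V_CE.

Base loop: V_CC = I_B·R_B + V_BE, so I_B = (15 − 0.7)/270 kΩ = 0.053 mA.
In the active region I_C = β·I_B = 120 × 0.053 = 6.36 mA.
Collector loop: V_CE = V_CC − I_C·R_C = 15 − 6.36×2.2 = 1.02 V.
Since V_CE = 1.02 V > V_CE(sat) ≈ 0.2 V, the transistor is in the active region as assumed.

V_CE ≈ 1 V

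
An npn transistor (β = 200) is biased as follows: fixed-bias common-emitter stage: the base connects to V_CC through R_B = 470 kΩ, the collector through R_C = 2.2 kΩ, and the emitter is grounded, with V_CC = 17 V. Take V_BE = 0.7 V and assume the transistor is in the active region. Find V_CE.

Base loop: V_CC = I_B·R_B + V_BE, so I_B = (17 − 0.7)/470 kΩ = 0.0347 mA.
In the active region I_C = β·I_B = 200 × 0.0347 = 6.94 mA.
Collector loop: V_CE = V_CC − I_C·R_C = 17 − 6.94×2.2 = 1.74 V.
Since V_CE = 1.74 V > V_CE(sat) ≈ 0.2 V, the transistor is in the active region as assumed.

V_CE ≈ 1.7 V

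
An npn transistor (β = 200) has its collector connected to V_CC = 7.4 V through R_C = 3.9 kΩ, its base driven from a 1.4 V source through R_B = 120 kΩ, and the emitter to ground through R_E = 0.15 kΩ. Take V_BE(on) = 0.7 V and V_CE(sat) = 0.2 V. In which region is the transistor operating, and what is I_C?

active; I_C ≈ 0.93 mA

Assume active. Base-emitter loop: I_B = (V_BB − V_BE)/(R_B + (β+1)R_E) = (1.4 − 0.7)/(120 + 201×0.15) = 0.00466 mA.
I_C = β·I_B = 200×0.00466 = 0.932 mA.
V_CE = V_CC − I_C·R_C − I_E·R_E = 7.4 − 0.932×3.9 − 0.937×0.15 = 3.62 V > V_CE(sat), so the active-region assumption holds.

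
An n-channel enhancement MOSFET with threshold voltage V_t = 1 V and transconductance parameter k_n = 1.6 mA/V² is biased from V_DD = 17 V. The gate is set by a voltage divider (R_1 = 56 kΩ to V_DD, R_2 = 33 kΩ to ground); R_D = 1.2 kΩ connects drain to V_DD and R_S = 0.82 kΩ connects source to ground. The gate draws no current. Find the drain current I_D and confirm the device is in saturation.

V_G = V_DD·R_2/(R_1+R_2) = 17×33/89 = 6.3 V.
Assume saturation: I_D = (k_n/2)(V_GS − V_t)² with V_GS = V_G − I_D·R_S = 6.3 − 0.82·I_D.
Substituting gives 0.538·I_D² − 7.96·I_D + 22.5 = 0, with roots I_D = 3.81 or 11 mA.
The root I_D = 11 mA gives V_GS = -2.71 V ≤ V_t, so take I_D = 3.81 mA.
Then V_GS = 3.18 V and V_DS = V_DD − I_D(R_D+R_S) = 17 − 3.81×2.02 = 9.31 V.
Saturation requires V_DS ≥ V_GS − V_t = 2.18 V; 9.31 ≥ 2.18 ✓.

I_D ≈ 3.8 mA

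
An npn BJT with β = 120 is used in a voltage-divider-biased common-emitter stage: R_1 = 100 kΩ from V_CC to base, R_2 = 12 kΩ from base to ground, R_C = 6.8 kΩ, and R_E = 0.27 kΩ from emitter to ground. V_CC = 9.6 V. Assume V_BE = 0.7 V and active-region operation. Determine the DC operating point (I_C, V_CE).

I_C ≈ 0.91 mA, V_CE ≈ 3.2 V

Thevenize the base divider: V_Th = V_CC·R_2/(R_1+R_2) = 9.6×12/112 = 1.03 V, R_Th = R_1‖R_2 = 10.7 kΩ.
Base-emitter loop: V_Th = I_B·R_Th + V_BE + (β+1)I_B·R_E, so I_B = (1.03 − 0.7) / (10.7 + 121×0.27) = 0.00757 mA.
I_C = β·I_B = 120×0.00757 = 0.909 mA, and I_E = (β+1)I_B = 0.916 mA.
V_CE = V_CC − I_C·R_C − I_E·R_E = 9.6 − 0.909×6.8 − 0.916×0.27 = 3.17 V.
V_CE = 3.17 V > 0.2 V confirms active-region operation.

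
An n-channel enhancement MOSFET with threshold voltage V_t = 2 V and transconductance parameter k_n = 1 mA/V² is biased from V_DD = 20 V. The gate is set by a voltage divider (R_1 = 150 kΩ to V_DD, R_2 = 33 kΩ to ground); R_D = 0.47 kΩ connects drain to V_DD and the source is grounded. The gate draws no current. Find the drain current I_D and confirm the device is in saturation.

I_D ≈ 1.3 mA

V_G = V_DD·R_2/(R_1+R_2) = 20×33/183 = 3.61 V. With the source grounded, V_GS = V_G = 3.61 V.
Assume saturation: I_D = (k_n/2)(V_GS − V_t)² = (1/2)×(3.61 − 2)² = 0.5×1.61² = 1.29 mA.
V_DS = V_DD − I_D·R_D = 20 − 1.29×0.47 = 19.4 V.
Saturation requires V_DS ≥ V_GS − V_t = 1.61 V; 19.4 ≥ 1.61 ✓.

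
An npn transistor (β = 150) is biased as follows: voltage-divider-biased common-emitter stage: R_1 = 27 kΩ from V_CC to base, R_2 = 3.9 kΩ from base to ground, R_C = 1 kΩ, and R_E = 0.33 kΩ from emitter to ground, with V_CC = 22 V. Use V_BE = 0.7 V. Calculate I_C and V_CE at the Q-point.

Thevenize the base divider: V_Th = V_CC·R_2/(R_1+R_2) = 22×3.9/30.9 = 2.78 V, R_Th = R_1‖R_2 = 3.41 kΩ.
Base-emitter loop: V_Th = I_B·R_Th + V_BE + (β+1)I_B·R_E, so I_B = (2.78 − 0.7) / (3.41 + 151×0.33) = 0.039 mA.
I_C = β·I_B = 150×0.039 = 5.85 mA, and I_E = (β+1)I_B = 5.89 mA.
V_CE = V_CC − I_C·R_C − I_E·R_E = 22 − 5.85×1 − 5.89×0.33 = 14.2 V.
V_CE = 14.2 V > 0.2 V confirms active-region operation.

I_C ≈ 5.9 mA, V_CE ≈ 14 V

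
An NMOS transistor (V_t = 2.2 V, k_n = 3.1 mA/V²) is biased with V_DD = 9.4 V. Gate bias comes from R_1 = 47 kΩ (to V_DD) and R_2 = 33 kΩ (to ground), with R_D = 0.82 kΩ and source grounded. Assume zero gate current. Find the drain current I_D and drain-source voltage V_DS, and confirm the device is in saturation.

V_G = V_DD·R_2/(R_1+R_2) = 9.4×33/80 = 3.88 V. With the source grounded, V_GS = V_G = 3.88 V.
Assume saturation: I_D = (k_n/2)(V_GS − V_t)² = (3.1/2)×(3.88 − 2.2)² = 1.55×1.68² = 4.36 mA.
V_DS = V_DD − I_D·R_D = 9.4 − 4.36×0.82 = 5.82 V.
Saturation requires V_DS ≥ V_GS − V_t = 1.68 V; 5.82 ≥ 1.68 ✓.

I_D ≈ 4.4 mA, V_DS ≈ 5.8 V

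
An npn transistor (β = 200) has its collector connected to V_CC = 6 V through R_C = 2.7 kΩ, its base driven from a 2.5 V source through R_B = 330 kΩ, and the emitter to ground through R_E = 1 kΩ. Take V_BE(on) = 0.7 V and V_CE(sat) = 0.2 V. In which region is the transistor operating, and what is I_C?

active; I_C ≈ 0.68 mA

Assume active. Base-emitter loop: I_B = (V_BB − V_BE)/(R_B + (β+1)R_E) = (2.5 − 0.7)/(330 + 201×1) = 0.00339 mA.
I_C = β·I_B = 200×0.00339 = 0.678 mA.
V_CE = V_CC − I_C·R_C − I_E·R_E = 6 − 0.678×2.7 − 0.681×1 = 3.49 V > V_CE(sat), so the active-region assumption holds.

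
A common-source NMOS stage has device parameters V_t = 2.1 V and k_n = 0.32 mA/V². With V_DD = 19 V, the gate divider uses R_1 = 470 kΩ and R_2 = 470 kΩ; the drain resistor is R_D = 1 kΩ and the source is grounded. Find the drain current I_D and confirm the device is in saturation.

V_G = V_DD·R_2/(R_1+R_2) = 19×470/940 = 9.5 V. With the source grounded, V_GS = V_G = 9.5 V.
Assume saturation: I_D = (k_n/2)(V_GS − V_t)² = (0.32/2)×(9.5 − 2.1)² = 0.16×7.4² = 8.76 mA.
V_DS = V_DD − I_D·R_D = 19 − 8.76×1 = 10.2 V.
Saturation requires V_DS ≥ V_GS − V_t = 7.4 V; 10.2 ≥ 7.4 ✓.

I_D ≈ 8.8 mA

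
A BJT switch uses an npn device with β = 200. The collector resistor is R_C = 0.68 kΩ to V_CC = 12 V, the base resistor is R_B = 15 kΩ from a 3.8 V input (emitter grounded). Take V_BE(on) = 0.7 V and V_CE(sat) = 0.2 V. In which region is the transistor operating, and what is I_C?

Assume active: I_B = (3.8 − 0.7)/15 = 0.207 mA, giving I_C = β·I_B = 41.3 mA.
But then V_CE = 12 − 41.3×0.68 = -16.1 V < V_CE(sat) = 0.2 V — impossible in the active region.
So the transistor is saturated. With V_CE = 0.2 V, I_C = (V_CC − 0.2)/R_C = 11.8/0.68 = 17.4 mA.
Check: β·I_B = 41.3 mA > I_C = 17.4 mA, confirming saturation.

saturation; I_C ≈ 17 mA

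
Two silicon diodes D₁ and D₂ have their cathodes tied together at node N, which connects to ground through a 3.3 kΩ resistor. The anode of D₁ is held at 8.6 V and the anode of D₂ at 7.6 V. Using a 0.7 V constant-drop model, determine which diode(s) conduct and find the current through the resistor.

Only D₁ conducts; I_R ≈ 2.4 mA

Assume both conduct. Then node N would need to be at both 8.6−0.7 = 7.9 V and 7.6−0.7 = 6.9 V, which is impossible.
Assume only D₁ conducts: V_N = 8.6 − 0.7 = 7.9 V, so I_R = 7.9/3.3 = 2.39 mA.
Check D₂: its anode-to-cathode voltage is 7.6 − 7.9 = -0.3 V < 0.7 V, so it is off. The assumption is consistent.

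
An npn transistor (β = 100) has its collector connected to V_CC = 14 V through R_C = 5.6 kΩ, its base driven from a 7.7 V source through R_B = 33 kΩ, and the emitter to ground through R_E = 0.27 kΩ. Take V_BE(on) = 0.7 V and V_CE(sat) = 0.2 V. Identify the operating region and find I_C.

saturation; I_C ≈ 2.3 mA

Assume active: I_B = (7.7 − 0.7)/(33 + 101×0.27) = 0.116 mA, I_C = β·I_B = 11.6 mA.
Then V_CE = 14 − 11.6×5.6 − 11.7×0.27 = -54.2 V < 0.2 V — the active assumption fails.
Re-solve with V_CE = 0.2 V. KCL at the emitter: V_E/R_E = (V_BB−0.7−V_E)/R_B + (V_CC−0.2−V_E)/R_C, giving V_E = 0.684 V.
I_C = (V_CC − 0.2 − V_E)/R_C = (13.8 − 0.684)/5.6 = 2.34 mA.
Check: I_B = (7 − 0.684)/33 = 0.191 mA, and β·I_B = 19.1 mA > I_C, confirming saturation.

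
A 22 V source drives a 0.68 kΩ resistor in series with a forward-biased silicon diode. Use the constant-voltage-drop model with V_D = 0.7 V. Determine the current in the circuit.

I ≈ 31 mA

KVL around the loop: 22 = V_D + I·R = 0.7 + I × 0.68 kΩ.
So I = (22 − 0.7) / 0.68 kΩ = 21.3 / 0.68 = 31.3 mA.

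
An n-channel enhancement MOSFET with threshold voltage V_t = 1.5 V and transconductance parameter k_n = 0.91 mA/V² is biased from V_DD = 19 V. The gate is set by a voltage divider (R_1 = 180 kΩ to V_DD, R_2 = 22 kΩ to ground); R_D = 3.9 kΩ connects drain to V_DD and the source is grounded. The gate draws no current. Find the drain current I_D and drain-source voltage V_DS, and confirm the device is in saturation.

V_G = V_DD·R_2/(R_1+R_2) = 19×22/202 = 2.07 V. With the source grounded, V_GS = V_G = 2.07 V.
Assume saturation: I_D = (k_n/2)(V_GS − V_t)² = (0.91/2)×(2.07 − 1.5)² = 0.455×0.569² = 0.147 mA.
V_DS = V_DD − I_D·R_D = 19 − 0.147×3.9 = 18.4 V.
Saturation requires V_DS ≥ V_GS − V_t = 0.569 V; 18.4 ≥ 0.569 ✓.

I_D ≈ 0.15 mA, V_DS ≈ 18 V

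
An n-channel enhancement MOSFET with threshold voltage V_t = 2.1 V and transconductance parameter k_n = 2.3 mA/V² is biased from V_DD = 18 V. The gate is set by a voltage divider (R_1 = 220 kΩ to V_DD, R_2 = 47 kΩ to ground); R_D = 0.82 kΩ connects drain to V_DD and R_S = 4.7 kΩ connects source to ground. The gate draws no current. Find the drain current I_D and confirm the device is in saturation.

I_D ≈ 0.15 mA

V_G = V_DD·R_2/(R_1+R_2) = 18×47/267 = 3.17 V.
Assume saturation: I_D = (k_n/2)(V_GS − V_t)² with V_GS = V_G − I_D·R_S = 3.17 − 4.7·I_D.
Substituting gives 25.4·I_D² − 12.6·I_D + 1.31 = 0, with roots I_D = 0.15 or 0.344 mA.
The root I_D = 0.344 mA gives V_GS = 1.55 V ≤ V_t, so take I_D = 0.15 mA.
Then V_GS = 2.46 V and V_DS = V_DD − I_D(R_D+R_S) = 18 − 0.15×5.52 = 17.2 V.
Saturation requires V_DS ≥ V_GS − V_t = 0.362 V; 17.2 ≥ 0.362 ✓.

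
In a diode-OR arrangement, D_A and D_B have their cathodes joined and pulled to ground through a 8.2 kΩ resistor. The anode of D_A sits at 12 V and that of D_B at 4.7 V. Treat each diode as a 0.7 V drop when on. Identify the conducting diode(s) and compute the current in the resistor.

Only D_A conducts; I_R ≈ 1.4 mA

Assume both conduct. Then node N would need to be at both 12−0.7 = 11.3 V and 4.7−0.7 = 4 V, which is impossible.
Assume only D_A conducts: V_N = 12 − 0.7 = 11.3 V, so I_R = 11.3/8.2 = 1.38 mA.
Check D_B: its anode-to-cathode voltage is 4.7 − 11.3 = -6.6 V < 0.7 V, so it is off. The assumption is consistent.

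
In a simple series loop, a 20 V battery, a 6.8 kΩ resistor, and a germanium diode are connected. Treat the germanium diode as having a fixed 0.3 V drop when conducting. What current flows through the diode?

I ≈ 2.9 mA

KVL around the loop: 20 = V_D + I·R = 0.3 + I × 6.8 kΩ.
So I = (20 − 0.3) / 6.8 kΩ = 19.7 / 6.8 = 2.9 mA.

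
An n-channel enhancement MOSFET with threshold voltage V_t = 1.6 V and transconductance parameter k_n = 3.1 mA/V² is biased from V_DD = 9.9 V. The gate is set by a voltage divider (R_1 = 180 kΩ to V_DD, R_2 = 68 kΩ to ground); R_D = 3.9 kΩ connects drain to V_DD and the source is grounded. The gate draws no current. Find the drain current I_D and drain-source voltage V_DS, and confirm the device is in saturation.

I_D ≈ 1.9 mA, V_DS ≈ 2.4 V

V_G = V_DD·R_2/(R_1+R_2) = 9.9×68/248 = 2.71 V. With the source grounded, V_GS = V_G = 2.71 V.
Assume saturation: I_D = (k_n/2)(V_GS − V_t)² = (3.1/2)×(2.71 − 1.6)² = 1.55×1.11² = 1.93 mA.
V_DS = V_DD − I_D·R_D = 9.9 − 1.93×3.9 = 2.39 V.
Saturation requires V_DS ≥ V_GS − V_t = 1.11 V; 2.39 ≥ 1.11 ✓.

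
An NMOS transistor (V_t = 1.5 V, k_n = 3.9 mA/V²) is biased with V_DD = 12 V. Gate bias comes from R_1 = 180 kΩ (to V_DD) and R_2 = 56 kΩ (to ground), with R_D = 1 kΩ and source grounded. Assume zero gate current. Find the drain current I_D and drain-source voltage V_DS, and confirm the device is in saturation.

V_G = V_DD·R_2/(R_1+R_2) = 12×56/236 = 2.85 V. With the source grounded, V_GS = V_G = 2.85 V.
Assume saturation: I_D = (k_n/2)(V_GS − V_t)² = (3.9/2)×(2.85 − 1.5)² = 1.95×1.35² = 3.54 mA.
V_DS = V_DD − I_D·R_D = 12 − 3.54×1 = 8.46 V.
Saturation requires V_DS ≥ V_GS − V_t = 1.35 V; 8.46 ≥ 1.35 ✓.

I_D ≈ 3.5 mA, V_DS ≈ 8.5 V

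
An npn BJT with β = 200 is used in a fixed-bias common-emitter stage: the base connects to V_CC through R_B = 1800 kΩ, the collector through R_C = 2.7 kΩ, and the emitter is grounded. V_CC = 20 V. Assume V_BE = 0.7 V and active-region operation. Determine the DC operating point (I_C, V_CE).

Base loop: V_CC = I_B·R_B + V_BE, so I_B = (20 − 0.7)/1800 kΩ = 0.0107 mA.
In the active region I_C = β·I_B = 200 × 0.0107 = 2.14 mA.
Collector loop: V_CE = V_CC − I_C·R_C = 20 − 2.14×2.7 = 14.2 V.
Since V_CE = 14.2 V > V_CE(sat) ≈ 0.2 V, the transistor is in the active region as assumed.

I_C ≈ 2.1 mA, V_CE ≈ 14 V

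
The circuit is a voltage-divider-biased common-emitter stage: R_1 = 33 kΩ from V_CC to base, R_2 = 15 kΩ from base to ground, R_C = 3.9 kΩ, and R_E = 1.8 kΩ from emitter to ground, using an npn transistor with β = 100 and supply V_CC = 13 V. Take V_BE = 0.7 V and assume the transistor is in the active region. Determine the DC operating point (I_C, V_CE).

Thevenize the base divider: V_Th = V_CC·R_2/(R_1+R_2) = 13×15/48 = 4.06 V, R_Th = R_1‖R_2 = 10.3 kΩ.
Base-emitter loop: V_Th = I_B·R_Th + V_BE + (β+1)I_B·R_E, so I_B = (4.06 − 0.7) / (10.3 + 101×1.8) = 0.0175 mA.
I_C = β·I_B = 100×0.0175 = 1.75 mA, and I_E = (β+1)I_B = 1.77 mA.
V_CE = V_CC − I_C·R_C − I_E·R_E = 13 − 1.75×3.9 − 1.77×1.8 = 2.99 V.
V_CE = 2.99 V > 0.2 V confirms active-region operation.

I_C ≈ 1.8 mA, V_CE ≈ 3 V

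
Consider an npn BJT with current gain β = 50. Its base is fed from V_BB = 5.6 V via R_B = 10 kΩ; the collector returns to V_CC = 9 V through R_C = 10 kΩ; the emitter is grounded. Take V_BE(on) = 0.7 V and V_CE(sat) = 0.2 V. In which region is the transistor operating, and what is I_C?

Assume active: I_B = (5.6 − 0.7)/10 = 0.49 mA, giving I_C = β·I_B = 24.5 mA.
But then V_CE = 9 − 24.5×10 = -236 V < V_CE(sat) = 0.2 V — impossible in the active region.
So the transistor is saturated. With V_CE = 0.2 V, I_C = (V_CC − 0.2)/R_C = 8.8/10 = 0.88 mA.
Check: β·I_B = 24.5 mA > I_C = 0.88 mA, confirming saturation.

saturation; I_C ≈ 0.88 mA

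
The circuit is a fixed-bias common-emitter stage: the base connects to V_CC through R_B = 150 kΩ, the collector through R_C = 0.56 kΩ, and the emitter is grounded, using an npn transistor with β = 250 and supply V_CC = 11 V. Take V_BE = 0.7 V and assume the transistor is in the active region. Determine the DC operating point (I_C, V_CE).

I_C ≈ 17 mA, V_CE ≈ 1.4 V

Base loop: V_CC = I_B·R_B + V_BE, so I_B = (11 − 0.7)/150 kΩ = 0.0687 mA.
In the active region I_C = β·I_B = 250 × 0.0687 = 17.2 mA.
Collector loop: V_CE = V_CC − I_C·R_C = 11 − 17.2×0.56 = 1.39 V.
Since V_CE = 1.39 V > V_CE(sat) ≈ 0.2 V, the transistor is in the active region as assumed.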